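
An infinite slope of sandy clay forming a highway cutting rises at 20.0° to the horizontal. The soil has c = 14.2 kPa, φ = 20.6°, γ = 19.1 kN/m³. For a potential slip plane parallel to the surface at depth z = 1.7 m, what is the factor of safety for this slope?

FS = 2.39

For an infinite slope with a slip plane parallel to the surface (no pore pressure): FS = [c + γz cos²β tanφ] / [γz sinβ cosβ].
γz = 19.1·1.7 = 32.47 kN/m²
Numerator = 14.2 + 32.47·cos²20.0°·tan20.6° = 14.2 + 32.47·0.8830·0.3759 = 24.977 kPa
Denominator = 32.47·sin20.0°·cos20.0° = 32.47·0.3420·0.9397 = 10.436 kPa
FS = 24.977 / 10.436 = 2.393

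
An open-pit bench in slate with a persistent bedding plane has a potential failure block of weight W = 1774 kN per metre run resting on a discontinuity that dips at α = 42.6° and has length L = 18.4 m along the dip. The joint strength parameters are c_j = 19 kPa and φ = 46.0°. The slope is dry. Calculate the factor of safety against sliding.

Resolving the block weight along and normal to the plane and applying the Mohr–Coulomb strength on the joint:
N' = W cosα = 1774·cos42.6° = 1305.8 kN/m
Driving force T = W sinα = 1774·sin42.6° = 1200.8 kN/m
Resisting force R = c_j·L + N'·tanφ = 19·18.4 + 1305.8·tan46.0° = 349.6 + 1352.2 = 1701.8 kN/m
FS = R / T = 1701.8 / 1200.8 = 1.417

FS = 1.42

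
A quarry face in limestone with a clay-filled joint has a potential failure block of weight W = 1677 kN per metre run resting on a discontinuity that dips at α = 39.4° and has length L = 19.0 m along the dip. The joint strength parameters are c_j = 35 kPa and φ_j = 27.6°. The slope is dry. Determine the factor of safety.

Resolving the block weight along and normal to the plane and applying the Mohr–Coulomb strength on the joint:
N' = W cosα = 1677·cos39.4° = 1295.9 kN/m
Driving force T = W sinα = 1677·sin39.4° = 1064.4 kN/m
Resisting force R = c_j·L + N'·tanφ_j = 35·19.0 + 1295.9·tan27.6° = 665.0 + 677.5 = 1342.5 kN/m
FS = R / T = 1342.5 / 1064.4 = 1.261

FS = 1.26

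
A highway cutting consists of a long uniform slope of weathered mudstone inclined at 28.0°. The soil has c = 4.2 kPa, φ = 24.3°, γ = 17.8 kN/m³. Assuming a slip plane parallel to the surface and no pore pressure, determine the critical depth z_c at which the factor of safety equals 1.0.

z_c = 3.77 m

Setting FS = 1.00 in FS = [c + γz cos²β tanφ] / [γz sinβ cosβ] and solving for z:
z = c / [γ cosβ (FS·sinβ − cosβ·tanφ)]
  = 4.2 / [17.8·cos28.0°·(1.00·sin28.0° − cos28.0°·tan24.3°)]
  = 4.2 / [17.8·0.8829·(1.00·0.4695 − 0.8829·0.4515)]
  = 4.2 / 1.1128 = 3.774 m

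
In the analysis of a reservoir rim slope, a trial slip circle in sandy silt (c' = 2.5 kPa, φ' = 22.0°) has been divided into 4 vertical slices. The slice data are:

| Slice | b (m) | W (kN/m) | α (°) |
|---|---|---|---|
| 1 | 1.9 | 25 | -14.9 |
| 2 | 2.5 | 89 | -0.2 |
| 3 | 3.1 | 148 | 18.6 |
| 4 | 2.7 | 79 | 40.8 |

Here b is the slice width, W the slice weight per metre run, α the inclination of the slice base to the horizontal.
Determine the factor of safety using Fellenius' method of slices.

Ordinary method of slices: FS = Σ[c'·Δl_i + (W_i cosα_i)·tanφ'] / Σ W_i sinα_i, with Δl_i = b_i / cosα_i.
Slice 1: Δl = 1.9/cos(-14.9°) = 1.966 m; N'_1 = 25·cos(-14.9°) = 24.2; c'Δl = 4.92; W sinα = -6.4
Slice 2: Δl = 2.5/cos(-0.2°) = 2.500 m; N'_2 = 89·cos(-0.2°) = 89.0; c'Δl = 6.25; W sinα = -0.3
Slice 3: Δl = 3.1/cos18.6° = 3.271 m; N'_3 = 148·cos18.6° = 140.3; c'Δl = 8.18; W sinα = 47.2
Slice 4: Δl = 2.7/cos40.8° = 3.567 m; N'_4 = 79·cos40.8° = 59.8; c'Δl = 8.92; W sinα = 51.6
Σc'Δl = 28.3 kN/m; ΣN' = 313.2 kN/m; ΣW sinα = 92.1 kN/m
Resisting = 28.3 + 313.2·tan22.0° = 28.3 + 126.6 = 154.8 kN/m
FS = 154.8 / 92.1 = 1.681

FS = 1.68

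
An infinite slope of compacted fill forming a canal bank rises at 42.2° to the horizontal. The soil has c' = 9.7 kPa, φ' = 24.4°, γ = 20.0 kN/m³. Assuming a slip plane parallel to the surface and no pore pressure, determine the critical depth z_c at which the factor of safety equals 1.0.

z_c = 1.95 m

Setting FS = 1.00 in FS = [c' + γz cos²β tanφ'] / [γz sinβ cosβ] and solving for z:
z = c' / [γ cosβ (FS·sinβ − cosβ·tanφ')]
  = 9.7 / [20.0·cos42.2°·(1.00·sin42.2° − cos42.2°·tan24.4°)]
  = 9.7 / [20.0·0.7408·(1.00·0.6717 − 0.7408·0.4536)]
  = 9.7 / 4.9734 = 1.950 m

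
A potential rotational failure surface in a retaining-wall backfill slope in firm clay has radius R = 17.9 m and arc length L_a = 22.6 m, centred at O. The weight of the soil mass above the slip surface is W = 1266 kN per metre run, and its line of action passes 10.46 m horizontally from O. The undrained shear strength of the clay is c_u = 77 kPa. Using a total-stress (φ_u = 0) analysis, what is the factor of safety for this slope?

FS = 2.35

Taking moments about the centre O, the resisting moment is provided by the undrained shear strength acting along the arc:
M_R = c_u·L_a·R = 77·22.60·17.9 = 31149.6 kN·m/m
M_D = W·d = 1266·10.46 = 13242.4 kN·m/m
FS = M_R / M_D = 31149.6 / 13242.4 = 2.352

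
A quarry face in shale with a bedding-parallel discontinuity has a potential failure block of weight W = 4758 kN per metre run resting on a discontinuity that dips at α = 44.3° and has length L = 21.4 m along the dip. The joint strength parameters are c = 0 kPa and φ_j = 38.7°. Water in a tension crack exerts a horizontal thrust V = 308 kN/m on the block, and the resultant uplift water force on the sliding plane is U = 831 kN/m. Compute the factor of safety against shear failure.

FS = 0.53

Resolving the block weight along and normal to the plane and applying the Mohr–Coulomb strength on the joint:
N' = W cosα − U − V sinα = 4758·cos44.3° − 831 − 308·sin44.3° = 2359.2 kN/m
Driving force T = W sinα + V cosα = 4758·sin44.3° + 308·cos44.3° = 3543.5 kN/m
Resisting force R = c·L + N'·tanφ_j = 0·21.4 + 2359.2·tan38.7° = 0.0 + 1890.0 = 1890.0 kN/m
FS = R / T = 1890.0 / 3543.5 = 0.533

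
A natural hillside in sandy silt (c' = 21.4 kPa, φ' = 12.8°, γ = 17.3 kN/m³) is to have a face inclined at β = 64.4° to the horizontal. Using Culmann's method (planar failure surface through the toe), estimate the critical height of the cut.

H_c = 11.49 m

Culmann's analysis gives the critical failure plane at α_cr = (β + φ')/2 = (64.4 + 12.8)/2 = 38.6°, and the critical height
H_c = (4c'/γ) · sinβ cosφ' / [1 − cos(β − φ')]
    = (4·21.4/17.3) · sin64.4°·cos12.8° / [1 − cos(51.6°)]
    = 4.948 · 0.9018·0.9751 / [1 − 0.6211]
    = 4.948 · 0.8794 / 0.3789
    = 11.49 m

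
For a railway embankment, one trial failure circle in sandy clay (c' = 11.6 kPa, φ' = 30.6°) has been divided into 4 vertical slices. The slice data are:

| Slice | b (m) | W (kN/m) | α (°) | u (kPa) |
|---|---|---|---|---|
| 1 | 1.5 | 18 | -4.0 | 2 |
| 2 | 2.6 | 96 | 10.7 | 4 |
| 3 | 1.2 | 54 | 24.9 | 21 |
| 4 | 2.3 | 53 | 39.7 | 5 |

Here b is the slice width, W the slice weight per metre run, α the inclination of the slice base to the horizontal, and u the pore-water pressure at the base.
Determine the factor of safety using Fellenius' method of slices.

Ordinary method of slices: FS = Σ[c'·Δl_i + (W_i cosα_i − u_i·Δl_i)·tanφ'] / Σ W_i sinα_i, with Δl_i = b_i / cosα_i.
Slice 1: Δl = 1.5/cos(-4.0°) = 1.504 m; N'_1 = 18·cos(-4.0°) − 2·1.504 = 14.9; c'Δl = 17.44; W sinα = -1.3
Slice 2: Δl = 2.6/cos10.7° = 2.646 m; N'_2 = 96·cos10.7° − 4·2.646 = 83.7; c'Δl = 30.69; W sinα = 17.8
Slice 3: Δl = 1.2/cos24.9° = 1.323 m; N'_3 = 54·cos24.9° − 21·1.323 = 21.2; c'Δl = 15.35; W sinα = 22.7
Slice 4: Δl = 2.3/cos39.7° = 2.989 m; N'_4 = 53·cos39.7° − 5·2.989 = 25.8; c'Δl = 34.68; W sinα = 33.9
Σc'Δl = 98.2 kN/m; ΣN' = 145.7 kN/m; ΣW sinα = 73.2 kN/m
Resisting = 98.2 + 145.7·tan30.6° = 98.2 + 86.2 = 184.3 kN/m
FS = 184.3 / 73.2 = 2.520

FS = 2.52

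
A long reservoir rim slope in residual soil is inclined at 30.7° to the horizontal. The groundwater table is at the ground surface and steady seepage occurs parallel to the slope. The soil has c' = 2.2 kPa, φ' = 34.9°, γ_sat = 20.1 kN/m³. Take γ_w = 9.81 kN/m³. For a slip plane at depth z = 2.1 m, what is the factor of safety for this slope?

FS = 0.72

With seepage parallel to the slope and the water table at the surface, the effective normal stress on the slip plane uses the buoyant unit weight γ' = γ_sat − γ_w while the driving shear stress uses γ_sat:
FS = [c' + γ' z cos²β tanφ'] / [γ_sat z sinβ cosβ]
γ' = 20.1 − 9.81 = 10.29 kN/m³
Numerator = 2.2 + 10.29·2.1·cos²30.7°·tan34.9° = 2.2 + 10.29·2.1·0.7393·0.6976 = 13.345 kPa
Denominator = 20.1·2.1·sin30.7°·cos30.7° = 20.1·2.1·0.5105·0.8599 = 18.530 kPa
FS = 13.345 / 18.530 = 0.720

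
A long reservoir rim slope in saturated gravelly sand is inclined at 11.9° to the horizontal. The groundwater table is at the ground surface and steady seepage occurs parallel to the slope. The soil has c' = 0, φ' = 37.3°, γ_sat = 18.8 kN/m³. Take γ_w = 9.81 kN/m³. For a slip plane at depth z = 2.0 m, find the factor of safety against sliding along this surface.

With seepage parallel to the slope and the water table at the surface, the effective normal stress on the slip plane uses the buoyant unit weight γ' = γ_sat − γ_w while the driving shear stress uses γ_sat:
FS = [c' + γ' z cos²β tanφ'] / [γ_sat z sinβ cosβ]
(For c' = 0 this reduces to FS = (γ'/γ_sat)·tanφ'/tanβ.)
γ' = 18.8 − 9.81 = 8.99 kN/m³
Numerator = 0.0 + 8.99·2.0·cos²11.9°·tan37.3° = 0.0 + 8.99·2.0·0.9575·0.7618 = 13.115 kPa
Denominator = 18.8·2.0·sin11.9°·cos11.9° = 18.8·2.0·0.2062·0.9785 = 7.587 kPa
FS = 13.115 / 7.587 = 1.729

FS = 1.73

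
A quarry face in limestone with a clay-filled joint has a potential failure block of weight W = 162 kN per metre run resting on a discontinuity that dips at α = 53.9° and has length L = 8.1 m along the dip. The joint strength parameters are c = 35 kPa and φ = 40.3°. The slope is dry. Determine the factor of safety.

FS = 2.78

Resolving the block weight along and normal to the plane and applying the Mohr–Coulomb strength on the joint:
N' = W cosα = 162·cos53.9° = 95.4 kN/m
Driving force T = W sinα = 162·sin53.9° = 130.9 kN/m
Resisting force R = c·L + N'·tanφ = 35·8.1 + 95.4·tan40.3° = 283.5 + 80.9 = 364.4 kN/m
FS = R / T = 364.4 / 130.9 = 2.784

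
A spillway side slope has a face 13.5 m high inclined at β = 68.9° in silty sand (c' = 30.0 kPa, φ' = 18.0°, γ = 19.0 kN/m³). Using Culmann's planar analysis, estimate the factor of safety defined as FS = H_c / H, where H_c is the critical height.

FS = 1.12

H_c = (4c'/γ) · sinβ cosφ' / [1 − cos(β − φ')]
    = (4·30.0/19.0) · sin68.9°·cos18.0° / [1 − cos50.9°]
    = 6.316 · 0.8873 / 0.3693 = 15.17 m
FS = H_c / H = 15.17 / 13.5 = 1.124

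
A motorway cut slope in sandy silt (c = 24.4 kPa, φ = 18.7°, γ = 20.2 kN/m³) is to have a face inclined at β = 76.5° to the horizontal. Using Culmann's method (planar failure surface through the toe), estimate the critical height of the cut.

H_c = 9.53 m

Culmann's analysis gives the critical failure plane at α_cr = (β + φ)/2 = (76.5 + 18.7)/2 = 47.6°, and the critical height
H_c = (4c/γ) · sinβ cosφ / [1 − cos(β − φ)]
    = (4·24.4/20.2) · sin76.5°·cos18.7° / [1 − cos(57.8°)]
    = 4.832 · 0.9724·0.9472 / [1 − 0.5329]
    = 4.832 · 0.9210 / 0.4671
    = 9.53 m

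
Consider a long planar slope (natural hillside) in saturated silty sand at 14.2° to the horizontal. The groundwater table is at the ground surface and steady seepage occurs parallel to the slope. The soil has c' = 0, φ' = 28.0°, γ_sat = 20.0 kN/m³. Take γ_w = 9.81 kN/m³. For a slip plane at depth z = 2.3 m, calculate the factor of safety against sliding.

FS = 1.07

With seepage parallel to the slope and the water table at the surface, the effective normal stress on the slip plane uses the buoyant unit weight γ' = γ_sat − γ_w while the driving shear stress uses γ_sat:
FS = [c' + γ' z cos²β tanφ'] / [γ_sat z sinβ cosβ]
(For c' = 0 this reduces to FS = (γ'/γ_sat)·tanφ'/tanβ.)
γ' = 20.0 − 9.81 = 10.19 kN/m³
Numerator = 0.0 + 10.19·2.3·cos²14.2°·tan28.0° = 0.0 + 10.19·2.3·0.9398·0.5317 = 11.712 kPa
Denominator = 20.0·2.3·sin14.2°·cos14.2° = 20.0·2.3·0.2453·0.9694 = 10.939 kPa
FS = 11.712 / 10.939 = 1.071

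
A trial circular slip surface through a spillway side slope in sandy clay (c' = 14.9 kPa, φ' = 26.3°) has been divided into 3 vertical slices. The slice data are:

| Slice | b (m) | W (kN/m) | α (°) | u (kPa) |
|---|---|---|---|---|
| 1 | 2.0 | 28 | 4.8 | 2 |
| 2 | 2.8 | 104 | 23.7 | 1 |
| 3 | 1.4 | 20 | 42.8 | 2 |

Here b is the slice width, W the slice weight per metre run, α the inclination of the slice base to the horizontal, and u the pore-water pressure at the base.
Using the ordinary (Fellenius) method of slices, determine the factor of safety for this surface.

FS = 2.89

Ordinary method of slices: FS = Σ[c'·Δl_i + (W_i cosα_i − u_i·Δl_i)·tanφ'] / Σ W_i sinα_i, with Δl_i = b_i / cosα_i.
Slice 1: Δl = 2.0/cos4.8° = 2.007 m; N'_1 = 28·cos4.8° − 2·2.007 = 23.9; c'Δl = 29.90; W sinα = 2.3
Slice 2: Δl = 2.8/cos23.7° = 3.058 m; N'_2 = 104·cos23.7° − 1·3.058 = 92.2; c'Δl = 45.56; W sinα = 41.8
Slice 3: Δl = 1.4/cos42.8° = 1.908 m; N'_3 = 20·cos42.8° − 2·1.908 = 10.9; c'Δl = 28.43; W sinα = 13.6
Σc'Δl = 103.9 kN/m; ΣN' = 126.9 kN/m; ΣW sinα = 57.7 kN/m
Resisting = 103.9 + 126.9·tan26.3° = 103.9 + 62.7 = 166.6 kN/m
FS = 166.6 / 57.7 = 2.886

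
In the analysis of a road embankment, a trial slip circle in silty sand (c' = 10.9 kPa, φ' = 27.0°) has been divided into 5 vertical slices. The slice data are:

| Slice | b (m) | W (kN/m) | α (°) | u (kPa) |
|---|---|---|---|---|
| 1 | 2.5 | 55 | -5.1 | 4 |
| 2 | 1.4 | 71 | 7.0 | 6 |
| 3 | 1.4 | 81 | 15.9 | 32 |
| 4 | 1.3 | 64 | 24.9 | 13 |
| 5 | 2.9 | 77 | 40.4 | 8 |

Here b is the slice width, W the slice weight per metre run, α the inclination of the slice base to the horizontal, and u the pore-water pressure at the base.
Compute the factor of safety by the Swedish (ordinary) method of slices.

FS = 2.15

Ordinary method of slices: FS = Σ[c'·Δl_i + (W_i cosα_i − u_i·Δl_i)·tanφ'] / Σ W_i sinα_i, with Δl_i = b_i / cosα_i.
Slice 1: Δl = 2.5/cos(-5.1°) = 2.510 m; N'_1 = 55·cos(-5.1°) − 4·2.510 = 44.7; c'Δl = 27.36; W sinα = -4.9
Slice 2: Δl = 1.4/cos7.0° = 1.411 m; N'_2 = 71·cos7.0° − 6·1.411 = 62.0; c'Δl = 15.37; W sinα = 8.7
Slice 3: Δl = 1.4/cos15.9° = 1.456 m; N'_3 = 81·cos15.9° − 32·1.456 = 31.3; c'Δl = 15.87; W sinα = 22.2
Slice 4: Δl = 1.3/cos24.9° = 1.433 m; N'_4 = 64·cos24.9° − 13·1.433 = 39.4; c'Δl = 15.62; W sinα = 26.9
Slice 5: Δl = 2.9/cos40.4° = 3.808 m; N'_5 = 77·cos40.4° − 8·3.808 = 28.2; c'Δl = 41.51; W sinα = 49.9
Σc'Δl = 115.7 kN/m; ΣN' = 205.7 kN/m; ΣW sinα = 102.8 kN/m
Resisting = 115.7 + 205.7·tan27.0° = 115.7 + 104.8 = 220.5 kN/m
FS = 220.5 / 102.8 = 2.145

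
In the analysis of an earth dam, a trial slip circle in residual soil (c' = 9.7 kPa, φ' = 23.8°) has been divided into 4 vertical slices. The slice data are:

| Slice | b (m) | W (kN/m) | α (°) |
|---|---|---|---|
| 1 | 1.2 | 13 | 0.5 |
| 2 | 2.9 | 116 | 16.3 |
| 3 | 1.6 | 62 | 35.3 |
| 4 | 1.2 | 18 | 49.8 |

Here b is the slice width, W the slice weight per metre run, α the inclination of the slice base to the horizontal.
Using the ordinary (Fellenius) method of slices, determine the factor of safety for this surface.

Ordinary method of slices: FS = Σ[c'·Δl_i + (W_i cosα_i)·tanφ'] / Σ W_i sinα_i, with Δl_i = b_i / cosα_i.
Slice 1: Δl = 1.2/cos0.5° = 1.200 m; N'_1 = 13·cos0.5° = 13.0; c'Δl = 11.64; W sinα = 0.1
Slice 2: Δl = 2.9/cos16.3° = 3.021 m; N'_2 = 116·cos16.3° = 111.3; c'Δl = 29.31; W sinα = 32.6
Slice 3: Δl = 1.6/cos35.3° = 1.960 m; N'_3 = 62·cos35.3° = 50.6; c'Δl = 19.02; W sinα = 35.8
Slice 4: Δl = 1.2/cos49.8° = 1.859 m; N'_4 = 18·cos49.8° = 11.6; c'Δl = 18.03; W sinα = 13.7
Σc'Δl = 78.0 kN/m; ΣN' = 186.6 kN/m; ΣW sinα = 82.2 kN/m
Resisting = 78.0 + 186.6·tan23.8° = 78.0 + 82.3 = 160.3 kN/m
FS = 160.3 / 82.2 = 1.949

FS = 1.95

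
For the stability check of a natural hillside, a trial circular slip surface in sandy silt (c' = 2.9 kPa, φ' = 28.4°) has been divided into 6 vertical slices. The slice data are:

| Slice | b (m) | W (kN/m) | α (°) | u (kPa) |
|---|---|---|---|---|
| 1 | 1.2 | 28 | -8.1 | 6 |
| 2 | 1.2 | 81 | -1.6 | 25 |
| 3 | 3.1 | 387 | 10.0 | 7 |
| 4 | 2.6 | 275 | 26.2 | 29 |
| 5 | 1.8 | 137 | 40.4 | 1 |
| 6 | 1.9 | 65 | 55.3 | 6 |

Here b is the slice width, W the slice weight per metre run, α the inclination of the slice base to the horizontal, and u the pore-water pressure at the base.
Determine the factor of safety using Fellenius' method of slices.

Ordinary method of slices: FS = Σ[c'·Δl_i + (W_i cosα_i − u_i·Δl_i)·tanφ'] / Σ W_i sinα_i, with Δl_i = b_i / cosα_i.
Slice 1: Δl = 1.2/cos(-8.1°) = 1.212 m; N'_1 = 28·cos(-8.1°) − 6·1.212 = 20.4; c'Δl = 3.52; W sinα = -3.9
Slice 2: Δl = 1.2/cos(-1.6°) = 1.200 m; N'_2 = 81·cos(-1.6°) − 25·1.200 = 51.0; c'Δl = 3.48; W sinα = -2.3
Slice 3: Δl = 3.1/cos10.0° = 3.148 m; N'_3 = 387·cos10.0° − 7·3.148 = 359.1; c'Δl = 9.13; W sinα = 67.2
Slice 4: Δl = 2.6/cos26.2° = 2.898 m; N'_4 = 275·cos26.2° − 29·2.898 = 162.7; c'Δl = 8.40; W sinα = 121.4
Slice 5: Δl = 1.8/cos40.4° = 2.364 m; N'_5 = 137·cos40.4° − 1·2.364 = 102.0; c'Δl = 6.85; W sinα = 88.8
Slice 6: Δl = 1.9/cos55.3° = 3.338 m; N'_6 = 65·cos55.3° − 6·3.338 = 17.0; c'Δl = 9.68; W sinα = 53.4
Σc'Δl = 41.1 kN/m; ΣN' = 712.1 kN/m; ΣW sinα = 324.6 kN/m
Resisting = 41.1 + 712.1·tan28.4° = 41.1 + 385.1 = 426.1 kN/m
FS = 426.1 / 324.6 = 1.313

FS = 1.31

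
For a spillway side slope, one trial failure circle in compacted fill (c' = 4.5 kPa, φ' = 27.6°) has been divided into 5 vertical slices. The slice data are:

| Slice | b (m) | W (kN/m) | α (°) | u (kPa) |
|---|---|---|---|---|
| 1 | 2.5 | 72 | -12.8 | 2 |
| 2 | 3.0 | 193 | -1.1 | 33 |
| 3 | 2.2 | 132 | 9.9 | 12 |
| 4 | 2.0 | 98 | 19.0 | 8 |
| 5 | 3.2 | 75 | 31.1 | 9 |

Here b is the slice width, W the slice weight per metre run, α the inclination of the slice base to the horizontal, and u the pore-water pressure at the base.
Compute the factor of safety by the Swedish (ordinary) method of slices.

FS = 3.45

Ordinary method of slices: FS = Σ[c'·Δl_i + (W_i cosα_i − u_i·Δl_i)·tanφ'] / Σ W_i sinα_i, with Δl_i = b_i / cosα_i.
Slice 1: Δl = 2.5/cos(-12.8°) = 2.564 m; N'_1 = 72·cos(-12.8°) − 2·2.564 = 65.1; c'Δl = 11.54; W sinα = -16.0
Slice 2: Δl = 3.0/cos(-1.1°) = 3.001 m; N'_2 = 193·cos(-1.1°) − 33·3.001 = 93.9; c'Δl = 13.50; W sinα = -3.7
Slice 3: Δl = 2.2/cos9.9° = 2.233 m; N'_3 = 132·cos9.9° − 12·2.233 = 103.2; c'Δl = 10.05; W sinα = 22.7
Slice 4: Δl = 2.0/cos19.0° = 2.115 m; N'_4 = 98·cos19.0° − 8·2.115 = 75.7; c'Δl = 9.52; W sinα = 31.9
Slice 5: Δl = 3.2/cos31.1° = 3.737 m; N'_5 = 75·cos31.1° − 9·3.737 = 30.6; c'Δl = 16.82; W sinα = 38.7
Σc'Δl = 61.4 kN/m; ΣN' = 368.6 kN/m; ΣW sinα = 73.7 kN/m
Resisting = 61.4 + 368.6·tan27.6° = 61.4 + 192.7 = 254.1 kN/m
FS = 254.1 / 73.7 = 3.449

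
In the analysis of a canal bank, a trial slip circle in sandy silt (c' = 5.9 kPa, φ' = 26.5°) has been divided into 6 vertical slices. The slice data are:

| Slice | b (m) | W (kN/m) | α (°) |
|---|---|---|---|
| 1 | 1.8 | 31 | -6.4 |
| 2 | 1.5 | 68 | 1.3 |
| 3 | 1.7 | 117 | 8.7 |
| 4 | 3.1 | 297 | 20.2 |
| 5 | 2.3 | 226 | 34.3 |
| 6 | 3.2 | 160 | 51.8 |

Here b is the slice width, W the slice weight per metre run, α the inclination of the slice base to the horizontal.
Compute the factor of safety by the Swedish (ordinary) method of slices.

FS = 1.30

Ordinary method of slices: FS = Σ[c'·Δl_i + (W_i cosα_i)·tanφ'] / Σ W_i sinα_i, with Δl_i = b_i / cosα_i.
Slice 1: Δl = 1.8/cos(-6.4°) = 1.811 m; N'_1 = 31·cos(-6.4°) = 30.8; c'Δl = 10.69; W sinα = -3.5
Slice 2: Δl = 1.5/cos1.3° = 1.500 m; N'_2 = 68·cos1.3° = 68.0; c'Δl = 8.85; W sinα = 1.5
Slice 3: Δl = 1.7/cos8.7° = 1.720 m; N'_3 = 117·cos8.7° = 115.7; c'Δl = 10.15; W sinα = 17.7
Slice 4: Δl = 3.1/cos20.2° = 3.303 m; N'_4 = 297·cos20.2° = 278.7; c'Δl = 19.49; W sinα = 102.6
Slice 5: Δl = 2.3/cos34.3° = 2.784 m; N'_5 = 226·cos34.3° = 186.7; c'Δl = 16.43; W sinα = 127.4
Slice 6: Δl = 3.2/cos51.8° = 5.175 m; N'_6 = 160·cos51.8° = 98.9; c'Δl = 30.53; W sinα = 125.7
Σc'Δl = 96.1 kN/m; ΣN' = 778.8 kN/m; ΣW sinα = 371.4 kN/m
Resisting = 96.1 + 778.8·tan26.5° = 96.1 + 388.3 = 484.4 kN/m
FS = 484.4 / 371.4 = 1.304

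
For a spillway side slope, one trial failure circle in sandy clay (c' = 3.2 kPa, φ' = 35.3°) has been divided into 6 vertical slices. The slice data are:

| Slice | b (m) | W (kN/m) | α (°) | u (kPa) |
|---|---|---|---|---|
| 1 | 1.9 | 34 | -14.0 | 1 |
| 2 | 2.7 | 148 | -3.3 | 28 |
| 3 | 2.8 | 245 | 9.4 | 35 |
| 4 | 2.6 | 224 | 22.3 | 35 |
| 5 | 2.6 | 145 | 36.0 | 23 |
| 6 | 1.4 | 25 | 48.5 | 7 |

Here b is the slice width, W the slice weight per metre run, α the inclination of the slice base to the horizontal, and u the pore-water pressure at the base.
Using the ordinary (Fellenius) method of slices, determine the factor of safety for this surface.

FS = 1.57

Ordinary method of slices: FS = Σ[c'·Δl_i + (W_i cosα_i − u_i·Δl_i)·tanφ'] / Σ W_i sinα_i, with Δl_i = b_i / cosα_i.
Slice 1: Δl = 1.9/cos(-14.0°) = 1.958 m; N'_1 = 34·cos(-14.0°) − 1·1.958 = 31.0; c'Δl = 6.27; W sinα = -8.2
Slice 2: Δl = 2.7/cos(-3.3°) = 2.704 m; N'_2 = 148·cos(-3.3°) − 28·2.704 = 72.0; c'Δl = 8.65; W sinα = -8.5
Slice 3: Δl = 2.8/cos9.4° = 2.838 m; N'_3 = 245·cos9.4° − 35·2.838 = 142.4; c'Δl = 9.08; W sinα = 40.0
Slice 4: Δl = 2.6/cos22.3° = 2.810 m; N'_4 = 224·cos22.3° − 35·2.810 = 108.9; c'Δl = 8.99; W sinα = 85.0
Slice 5: Δl = 2.6/cos36.0° = 3.214 m; N'_5 = 145·cos36.0° − 23·3.214 = 43.4; c'Δl = 10.28; W sinα = 85.2
Slice 6: Δl = 1.4/cos48.5° = 2.113 m; N'_6 = 25·cos48.5° − 7·2.113 = 1.8; c'Δl = 6.76; W sinα = 18.7
Σc'Δl = 50.0 kN/m; ΣN' = 399.5 kN/m; ΣW sinα = 212.2 kN/m
Resisting = 50.0 + 399.5·tan35.3° = 50.0 + 282.9 = 332.9 kN/m
FS = 332.9 / 212.2 = 1.569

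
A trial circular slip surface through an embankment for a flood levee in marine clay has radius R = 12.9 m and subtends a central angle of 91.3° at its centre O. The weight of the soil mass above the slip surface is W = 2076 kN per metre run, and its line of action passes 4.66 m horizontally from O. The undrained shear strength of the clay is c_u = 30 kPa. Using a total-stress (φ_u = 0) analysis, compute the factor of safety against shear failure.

FS = 0.82

Taking moments about the centre O, the resisting moment is provided by the undrained shear strength acting along the arc:
Arc length L_a = R·θ = 12.9·(91.3°·π/180) = 12.9·1.5935 = 20.56 m
M_R = c_u·L_a·R = 30·20.56·12.9 = 7955.2 kN·m/m
M_D = W·d = 2076·4.66 = 9674.2 kN·m/m
FS = M_R / M_D = 7955.2 / 9674.2 = 0.822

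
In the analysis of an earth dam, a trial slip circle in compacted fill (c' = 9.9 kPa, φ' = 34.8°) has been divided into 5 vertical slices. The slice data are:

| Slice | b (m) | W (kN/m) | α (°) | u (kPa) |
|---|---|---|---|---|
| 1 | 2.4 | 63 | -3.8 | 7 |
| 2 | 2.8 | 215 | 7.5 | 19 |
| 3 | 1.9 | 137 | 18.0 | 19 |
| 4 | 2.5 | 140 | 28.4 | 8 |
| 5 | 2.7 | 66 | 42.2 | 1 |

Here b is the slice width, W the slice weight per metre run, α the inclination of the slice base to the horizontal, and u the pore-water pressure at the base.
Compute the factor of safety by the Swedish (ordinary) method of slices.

Ordinary method of slices: FS = Σ[c'·Δl_i + (W_i cosα_i − u_i·Δl_i)·tanφ'] / Σ W_i sinα_i, with Δl_i = b_i / cosα_i.
Slice 1: Δl = 2.4/cos(-3.8°) = 2.405 m; N'_1 = 63·cos(-3.8°) − 7·2.405 = 46.0; c'Δl = 23.81; W sinα = -4.2
Slice 2: Δl = 2.8/cos7.5° = 2.824 m; N'_2 = 215·cos7.5° − 19·2.824 = 159.5; c'Δl = 27.96; W sinα = 28.1
Slice 3: Δl = 1.9/cos18.0° = 1.998 m; N'_3 = 137·cos18.0° − 19·1.998 = 92.3; c'Δl = 19.78; W sinα = 42.3
Slice 4: Δl = 2.5/cos28.4° = 2.842 m; N'_4 = 140·cos28.4° − 8·2.842 = 100.4; c'Δl = 28.14; W sinα = 66.6
Slice 5: Δl = 2.7/cos42.2° = 3.645 m; N'_5 = 66·cos42.2° − 1·3.645 = 45.2; c'Δl = 36.08; W sinα = 44.3
Σc'Δl = 135.8 kN/m; ΣN' = 443.5 kN/m; ΣW sinα = 177.1 kN/m
Resisting = 135.8 + 443.5·tan34.8° = 135.8 + 308.3 = 444.0 kN/m
FS = 444.0 / 177.1 = 2.507

FS = 2.51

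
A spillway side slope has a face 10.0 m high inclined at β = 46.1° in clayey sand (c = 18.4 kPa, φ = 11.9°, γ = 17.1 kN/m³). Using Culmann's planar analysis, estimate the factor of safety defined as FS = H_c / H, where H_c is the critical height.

FS = 1.75

H_c = (4c/γ) · sinβ cosφ / [1 − cos(β − φ)]
    = (4·18.4/17.1) · sin46.1°·cos11.9° / [1 − cos34.2°]
    = 4.304 · 0.7051 / 0.1729 = 17.55 m
FS = H_c / H = 17.55 / 10.0 = 1.755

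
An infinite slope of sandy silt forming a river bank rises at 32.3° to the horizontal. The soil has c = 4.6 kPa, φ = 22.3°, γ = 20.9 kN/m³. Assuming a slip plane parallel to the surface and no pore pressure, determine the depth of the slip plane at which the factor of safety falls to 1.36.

Setting FS = 1.36 in FS = [c + γz cos²β tanφ] / [γz sinβ cosβ] and solving for z:
z = c / [γ cosβ (FS·sinβ − cosβ·tanφ)]
  = 4.6 / [20.9·cos32.3°·(1.36·sin32.3° − cos32.3°·tan22.3°)]
  = 4.6 / [20.9·0.8453·(1.36·0.5344 − 0.8453·0.4101)]
  = 4.6 / 6.7140 = 0.685 m

z = 0.69 m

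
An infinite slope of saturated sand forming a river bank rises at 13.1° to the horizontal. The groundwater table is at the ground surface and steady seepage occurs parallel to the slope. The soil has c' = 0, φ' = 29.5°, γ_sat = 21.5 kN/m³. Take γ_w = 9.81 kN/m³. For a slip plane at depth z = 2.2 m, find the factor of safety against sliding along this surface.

With seepage parallel to the slope and the water table at the surface, the effective normal stress on the slip plane uses the buoyant unit weight γ' = γ_sat − γ_w while the driving shear stress uses γ_sat:
FS = [c' + γ' z cos²β tanφ'] / [γ_sat z sinβ cosβ]
(For c' = 0 this reduces to FS = (γ'/γ_sat)·tanφ'/tanβ.)
γ' = 21.5 − 9.81 = 11.69 kN/m³
Numerator = 0.0 + 11.69·2.2·cos²13.1°·tan29.5° = 0.0 + 11.69·2.2·0.9486·0.5658 = 13.803 kPa
Denominator = 21.5·2.2·sin13.1°·cos13.1° = 21.5·2.2·0.2267·0.9740 = 10.442 kPa
FS = 13.803 / 10.442 = 1.322

FS = 1.32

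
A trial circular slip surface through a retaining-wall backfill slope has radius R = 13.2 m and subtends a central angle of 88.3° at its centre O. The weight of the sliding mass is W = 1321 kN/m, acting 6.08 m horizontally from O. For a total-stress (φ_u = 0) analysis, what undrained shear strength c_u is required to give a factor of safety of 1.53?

FS = c_u·L_a·R / (W·d), so c_u = FS·W·d / (L_a·R).
Arc length L_a = R·θ = 13.2·(88.3°·π/180) = 13.2·1.5411 = 20.34 m
c_u = 1.53·1321·6.08 / (20.34·13.2) = 12288.5 / 268.53 = 45.76 kPa

c_u = 45.8 kPa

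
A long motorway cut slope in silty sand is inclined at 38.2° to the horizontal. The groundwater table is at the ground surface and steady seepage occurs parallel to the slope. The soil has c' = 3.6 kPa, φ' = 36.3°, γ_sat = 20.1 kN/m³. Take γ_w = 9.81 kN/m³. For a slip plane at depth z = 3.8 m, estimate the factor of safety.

FS = 0.57

With seepage parallel to the slope and the water table at the surface, the effective normal stress on the slip plane uses the buoyant unit weight γ' = γ_sat − γ_w while the driving shear stress uses γ_sat:
FS = [c' + γ' z cos²β tanφ'] / [γ_sat z sinβ cosβ]
γ' = 20.1 − 9.81 = 10.29 kN/m³
Numerator = 3.6 + 10.29·3.8·cos²38.2°·tan36.3° = 3.6 + 10.29·3.8·0.6176·0.7346 = 21.339 kPa
Denominator = 20.1·3.8·sin38.2°·cos38.2° = 20.1·3.8·0.6184·0.7859 = 37.119 kPa
FS = 21.339 / 37.119 = 0.575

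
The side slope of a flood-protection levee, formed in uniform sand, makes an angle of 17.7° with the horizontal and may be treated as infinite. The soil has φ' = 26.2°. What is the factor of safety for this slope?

FS = 1.54

For a dry cohesionless infinite slope the factor of safety is FS = tanφ' / tanβ.
FS = tan26.2° / tan17.7° = 0.4921 / 0.3191 = 1.542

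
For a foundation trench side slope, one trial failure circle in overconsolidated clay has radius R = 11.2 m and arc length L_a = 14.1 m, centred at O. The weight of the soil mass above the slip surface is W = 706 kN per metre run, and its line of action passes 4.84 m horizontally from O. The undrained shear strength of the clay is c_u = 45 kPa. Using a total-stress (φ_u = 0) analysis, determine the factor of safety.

Taking moments about the centre O, the resisting moment is provided by the undrained shear strength acting along the arc:
M_R = c_u·L_a·R = 45·14.10·11.2 = 7106.4 kN·m/m
M_D = W·d = 706·4.84 = 3417.0 kN·m/m
FS = M_R / M_D = 7106.4 / 3417.0 = 2.080

FS = 2.08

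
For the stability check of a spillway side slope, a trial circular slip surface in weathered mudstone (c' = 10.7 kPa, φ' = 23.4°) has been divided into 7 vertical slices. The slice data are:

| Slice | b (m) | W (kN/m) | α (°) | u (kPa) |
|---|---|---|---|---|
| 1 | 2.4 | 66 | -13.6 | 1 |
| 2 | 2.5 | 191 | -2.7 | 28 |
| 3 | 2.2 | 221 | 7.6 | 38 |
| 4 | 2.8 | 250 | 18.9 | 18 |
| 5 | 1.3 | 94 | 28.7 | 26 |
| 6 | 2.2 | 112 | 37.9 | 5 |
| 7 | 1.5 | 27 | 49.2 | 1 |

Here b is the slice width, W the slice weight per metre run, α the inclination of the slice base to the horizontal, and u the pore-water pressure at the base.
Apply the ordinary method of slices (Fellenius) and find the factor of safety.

FS = 2.06

Ordinary method of slices: FS = Σ[c'·Δl_i + (W_i cosα_i − u_i·Δl_i)·tanφ'] / Σ W_i sinα_i, with Δl_i = b_i / cosα_i.
Slice 1: Δl = 2.4/cos(-13.6°) = 2.469 m; N'_1 = 66·cos(-13.6°) − 1·2.469 = 61.7; c'Δl = 26.42; W sinα = -15.5
Slice 2: Δl = 2.5/cos(-2.7°) = 2.503 m; N'_2 = 191·cos(-2.7°) − 28·2.503 = 120.7; c'Δl = 26.78; W sinα = -9.0
Slice 3: Δl = 2.2/cos7.6° = 2.219 m; N'_3 = 221·cos7.6° − 38·2.219 = 134.7; c'Δl = 23.75; W sinα = 29.2
Slice 4: Δl = 2.8/cos18.9° = 2.960 m; N'_4 = 250·cos18.9° − 18·2.960 = 183.2; c'Δl = 31.67; W sinα = 81.0
Slice 5: Δl = 1.3/cos28.7° = 1.482 m; N'_5 = 94·cos28.7° − 26·1.482 = 43.9; c'Δl = 15.86; W sinα = 45.1
Slice 6: Δl = 2.2/cos37.9° = 2.788 m; N'_6 = 112·cos37.9° − 5·2.788 = 74.4; c'Δl = 29.83; W sinα = 68.8
Slice 7: Δl = 1.5/cos49.2° = 2.296 m; N'_7 = 27·cos49.2° − 1·2.296 = 15.3; c'Δl = 24.56; W sinα = 20.4
Σc'Δl = 178.9 kN/m; ΣN' = 634.1 kN/m; ΣW sinα = 220.1 kN/m
Resisting = 178.9 + 634.1·tan23.4° = 178.9 + 274.4 = 453.3 kN/m
FS = 453.3 / 220.1 = 2.060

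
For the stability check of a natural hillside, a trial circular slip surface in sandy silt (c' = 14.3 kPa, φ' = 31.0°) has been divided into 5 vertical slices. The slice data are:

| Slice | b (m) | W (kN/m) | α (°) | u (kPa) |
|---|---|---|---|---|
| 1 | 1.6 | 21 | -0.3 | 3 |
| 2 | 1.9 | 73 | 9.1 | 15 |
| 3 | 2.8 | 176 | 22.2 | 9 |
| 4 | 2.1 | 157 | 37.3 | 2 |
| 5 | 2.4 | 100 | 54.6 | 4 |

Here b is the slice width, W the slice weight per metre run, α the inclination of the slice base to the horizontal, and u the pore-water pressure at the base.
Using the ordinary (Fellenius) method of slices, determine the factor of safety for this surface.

Ordinary method of slices: FS = Σ[c'·Δl_i + (W_i cosα_i − u_i·Δl_i)·tanφ'] / Σ W_i sinα_i, with Δl_i = b_i / cosα_i.
Slice 1: Δl = 1.6/cos(-0.3°) = 1.600 m; N'_1 = 21·cos(-0.3°) − 3·1.600 = 16.2; c'Δl = 22.88; W sinα = -0.1
Slice 2: Δl = 1.9/cos9.1° = 1.924 m; N'_2 = 73·cos9.1° − 15·1.924 = 43.2; c'Δl = 27.52; W sinα = 11.5
Slice 3: Δl = 2.8/cos22.2° = 3.024 m; N'_3 = 176·cos22.2° − 9·3.024 = 135.7; c'Δl = 43.25; W sinα = 66.5
Slice 4: Δl = 2.1/cos37.3° = 2.640 m; N'_4 = 157·cos37.3° − 2·2.640 = 119.6; c'Δl = 37.75; W sinα = 95.1
Slice 5: Δl = 2.4/cos54.6° = 4.143 m; N'_5 = 100·cos54.6° − 4·4.143 = 41.4; c'Δl = 59.25; W sinα = 81.5
Σc'Δl = 190.6 kN/m; ΣN' = 356.1 kN/m; ΣW sinα = 254.6 kN/m
Resisting = 190.6 + 356.1·tan31.0° = 190.6 + 214.0 = 404.6 kN/m
FS = 404.6 / 254.6 = 1.589

FS = 1.59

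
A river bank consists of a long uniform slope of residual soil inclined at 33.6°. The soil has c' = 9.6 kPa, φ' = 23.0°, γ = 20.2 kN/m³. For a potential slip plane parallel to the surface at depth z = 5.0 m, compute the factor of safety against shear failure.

For an infinite slope with a slip plane parallel to the surface (no pore pressure): FS = [c' + γz cos²β tanφ'] / [γz sinβ cosβ].
γz = 20.2·5.0 = 101.00 kN/m²
Numerator = 9.6 + 101.00·cos²33.6°·tan23.0° = 9.6 + 101.00·0.6938·0.4245 = 39.343 kPa
Denominator = 101.00·sin33.6°·cos33.6° = 101.00·0.5534·0.8329 = 46.554 kPa
FS = 39.343 / 46.554 = 0.845

FS = 0.85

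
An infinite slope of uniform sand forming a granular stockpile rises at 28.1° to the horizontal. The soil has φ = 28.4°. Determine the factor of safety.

For a dry cohesionless infinite slope the factor of safety is FS = tanφ / tanβ.
FS = tan28.4° / tan28.1° = 0.5407 / 0.5340 = 1.013

FS = 1.01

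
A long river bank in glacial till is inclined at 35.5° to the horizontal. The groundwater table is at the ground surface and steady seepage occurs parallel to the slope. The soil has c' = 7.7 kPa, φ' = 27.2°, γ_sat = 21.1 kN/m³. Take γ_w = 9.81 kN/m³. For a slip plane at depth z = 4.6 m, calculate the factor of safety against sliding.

FS = 0.55

With seepage parallel to the slope and the water table at the surface, the effective normal stress on the slip plane uses the buoyant unit weight γ' = γ_sat − γ_w while the driving shear stress uses γ_sat:
FS = [c' + γ' z cos²β tanφ'] / [γ_sat z sinβ cosβ]
γ' = 21.1 − 9.81 = 11.29 kN/m³
Numerator = 7.7 + 11.29·4.6·cos²35.5°·tan27.2° = 7.7 + 11.29·4.6·0.6628·0.5139 = 25.390 kPa
Denominator = 21.1·4.6·sin35.5°·cos35.5° = 21.1·4.6·0.5807·0.8141 = 45.886 kPa
FS = 25.390 / 45.886 = 0.553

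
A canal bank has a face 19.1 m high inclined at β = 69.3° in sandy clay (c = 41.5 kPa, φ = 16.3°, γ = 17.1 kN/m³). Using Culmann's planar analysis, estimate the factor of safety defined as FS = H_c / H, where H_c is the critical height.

H_c = (4c/γ) · sinβ cosφ / [1 − cos(β − φ)]
    = (4·41.5/17.1) · sin69.3°·cos16.3° / [1 − cos53.0°]
    = 9.708 · 0.8978 / 0.3982 = 21.89 m
FS = H_c / H = 21.89 / 19.1 = 1.146

FS = 1.15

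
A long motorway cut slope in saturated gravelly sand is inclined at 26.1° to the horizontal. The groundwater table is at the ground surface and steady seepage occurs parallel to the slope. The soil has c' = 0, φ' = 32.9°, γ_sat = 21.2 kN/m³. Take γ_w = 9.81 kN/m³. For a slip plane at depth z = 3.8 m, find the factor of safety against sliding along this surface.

FS = 0.71

With seepage parallel to the slope and the water table at the surface, the effective normal stress on the slip plane uses the buoyant unit weight γ' = γ_sat − γ_w while the driving shear stress uses γ_sat:
FS = [c' + γ' z cos²β tanφ'] / [γ_sat z sinβ cosβ]
(For c' = 0 this reduces to FS = (γ'/γ_sat)·tanφ'/tanβ.)
γ' = 21.2 − 9.81 = 11.39 kN/m³
Numerator = 0.0 + 11.39·3.8·cos²26.1°·tan32.9° = 0.0 + 11.39·3.8·0.8065·0.6469 = 22.581 kPa
Denominator = 21.2·3.8·sin26.1°·cos26.1° = 21.2·3.8·0.4399·0.8980 = 31.827 kPa
FS = 22.581 / 31.827 = 0.709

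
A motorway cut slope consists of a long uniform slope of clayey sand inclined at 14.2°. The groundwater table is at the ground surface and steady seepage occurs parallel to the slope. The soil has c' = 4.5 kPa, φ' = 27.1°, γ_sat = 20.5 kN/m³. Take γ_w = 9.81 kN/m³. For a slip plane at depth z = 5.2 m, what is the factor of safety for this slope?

FS = 1.23

With seepage parallel to the slope and the water table at the surface, the effective normal stress on the slip plane uses the buoyant unit weight γ' = γ_sat − γ_w while the driving shear stress uses γ_sat:
FS = [c' + γ' z cos²β tanφ'] / [γ_sat z sinβ cosβ]
γ' = 20.5 − 9.81 = 10.69 kN/m³
Numerator = 4.5 + 10.69·5.2·cos²14.2°·tan27.1° = 4.5 + 10.69·5.2·0.9398·0.5117 = 31.234 kPa
Denominator = 20.5·5.2·sin14.2°·cos14.2° = 20.5·5.2·0.2453·0.9694 = 25.351 kPa
FS = 31.234 / 25.351 = 1.232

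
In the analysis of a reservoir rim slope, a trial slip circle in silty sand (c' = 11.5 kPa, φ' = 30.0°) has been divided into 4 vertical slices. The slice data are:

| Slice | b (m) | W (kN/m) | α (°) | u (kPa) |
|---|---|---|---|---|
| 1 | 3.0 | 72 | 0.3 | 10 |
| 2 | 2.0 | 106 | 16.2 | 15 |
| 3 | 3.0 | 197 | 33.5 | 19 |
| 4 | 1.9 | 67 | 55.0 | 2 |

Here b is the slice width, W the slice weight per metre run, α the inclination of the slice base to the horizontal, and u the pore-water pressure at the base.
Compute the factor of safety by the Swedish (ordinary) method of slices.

Ordinary method of slices: FS = Σ[c'·Δl_i + (W_i cosα_i − u_i·Δl_i)·tanφ'] / Σ W_i sinα_i, with Δl_i = b_i / cosα_i.
Slice 1: Δl = 3.0/cos0.3° = 3.000 m; N'_1 = 72·cos0.3° − 10·3.000 = 42.0; c'Δl = 34.50; W sinα = 0.4
Slice 2: Δl = 2.0/cos16.2° = 2.083 m; N'_2 = 106·cos16.2° − 15·2.083 = 70.6; c'Δl = 23.95; W sinα = 29.6
Slice 3: Δl = 3.0/cos33.5° = 3.598 m; N'_3 = 197·cos33.5° − 19·3.598 = 95.9; c'Δl = 41.37; W sinα = 108.7
Slice 4: Δl = 1.9/cos55.0° = 3.313 m; N'_4 = 67·cos55.0° − 2·3.313 = 31.8; c'Δl = 38.09; W sinα = 54.9
Σc'Δl = 137.9 kN/m; ΣN' = 240.3 kN/m; ΣW sinα = 193.6 kN/m
Resisting = 137.9 + 240.3·tan30.0° = 137.9 + 138.7 = 276.6 kN/m
FS = 276.6 / 193.6 = 1.429

FS = 1.43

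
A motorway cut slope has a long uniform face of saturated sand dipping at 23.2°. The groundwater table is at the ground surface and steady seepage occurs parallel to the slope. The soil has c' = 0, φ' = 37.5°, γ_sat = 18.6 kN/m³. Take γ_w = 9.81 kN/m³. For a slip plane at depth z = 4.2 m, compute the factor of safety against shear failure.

FS = 0.85

With seepage parallel to the slope and the water table at the surface, the effective normal stress on the slip plane uses the buoyant unit weight γ' = γ_sat − γ_w while the driving shear stress uses γ_sat:
FS = [c' + γ' z cos²β tanφ'] / [γ_sat z sinβ cosβ]
(For c' = 0 this reduces to FS = (γ'/γ_sat)·tanφ'/tanβ.)
γ' = 18.6 − 9.81 = 8.79 kN/m³
Numerator = 0.0 + 8.79·4.2·cos²23.2°·tan37.5° = 0.0 + 8.79·4.2·0.8448·0.7673 = 23.932 kPa
Denominator = 18.6·4.2·sin23.2°·cos23.2° = 18.6·4.2·0.3939·0.9191 = 28.286 kPa
FS = 23.932 / 28.286 = 0.846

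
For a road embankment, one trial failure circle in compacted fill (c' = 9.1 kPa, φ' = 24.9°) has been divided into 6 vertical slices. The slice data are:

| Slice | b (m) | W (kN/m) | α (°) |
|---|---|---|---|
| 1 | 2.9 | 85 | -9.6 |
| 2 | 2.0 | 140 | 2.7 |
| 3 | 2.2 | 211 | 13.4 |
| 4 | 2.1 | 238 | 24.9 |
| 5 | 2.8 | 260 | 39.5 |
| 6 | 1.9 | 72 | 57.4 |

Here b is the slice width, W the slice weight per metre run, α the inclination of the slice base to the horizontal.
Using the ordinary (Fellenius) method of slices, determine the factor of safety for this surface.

FS = 1.53

Ordinary method of slices: FS = Σ[c'·Δl_i + (W_i cosα_i)·tanφ'] / Σ W_i sinα_i, with Δl_i = b_i / cosα_i.
Slice 1: Δl = 2.9/cos(-9.6°) = 2.941 m; N'_1 = 85·cos(-9.6°) = 83.8; c'Δl = 26.76; W sinα = -14.2
Slice 2: Δl = 2.0/cos2.7° = 2.002 m; N'_2 = 140·cos2.7° = 139.8; c'Δl = 18.22; W sinα = 6.6
Slice 3: Δl = 2.2/cos13.4° = 2.262 m; N'_3 = 211·cos13.4° = 205.3; c'Δl = 20.58; W sinα = 48.9
Slice 4: Δl = 2.1/cos24.9° = 2.315 m; N'_4 = 238·cos24.9° = 215.9; c'Δl = 21.07; W sinα = 100.2
Slice 5: Δl = 2.8/cos39.5° = 3.629 m; N'_5 = 260·cos39.5° = 200.6; c'Δl = 33.02; W sinα = 165.4
Slice 6: Δl = 1.9/cos57.4° = 3.527 m; N'_6 = 72·cos57.4° = 38.8; c'Δl = 32.09; W sinα = 60.7
Σc'Δl = 151.7 kN/m; ΣN' = 884.2 kN/m; ΣW sinα = 367.6 kN/m
Resisting = 151.7 + 884.2·tan24.9° = 151.7 + 410.4 = 562.2 kN/m
FS = 562.2 / 367.6 = 1.529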